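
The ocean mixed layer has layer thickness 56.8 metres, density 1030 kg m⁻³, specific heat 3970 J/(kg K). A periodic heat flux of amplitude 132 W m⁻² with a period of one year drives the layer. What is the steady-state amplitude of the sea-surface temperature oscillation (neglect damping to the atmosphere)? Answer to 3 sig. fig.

2.85 K

Areal heat capacity C = ρ c_p D = 1030 × 3970 × 56.8 = 2.32×10^8 J/(m²·K).
Angular frequency ω = 2π / T = 2π / 3.15×10^7 s = 1.99×10^-7 s⁻¹.
Cω = 2.32×10^8 × 1.99×10^-7 = 46.3 W/(m²·K).
Amplitude A = F₀ / (Cω) = 132 / 46.3 = 2.85 K.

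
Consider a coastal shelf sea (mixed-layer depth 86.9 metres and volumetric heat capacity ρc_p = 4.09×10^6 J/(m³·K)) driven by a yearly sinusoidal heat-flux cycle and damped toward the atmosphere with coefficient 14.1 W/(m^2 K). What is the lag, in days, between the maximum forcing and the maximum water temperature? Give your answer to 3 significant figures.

79.8 days

Areal heat capacity C = ρc_p × D = 4.09×10^6 × 86.9 = 3.55×10^8 J m⁻² K⁻¹.
ω = 2π / 3.15×10^7 s = 1.99×10^-7 s⁻¹.
Phase lag φ = arctan(Cω/λ) = arctan(70.8/14.1) = 1.37 rad.
Time lag = φ / ω = 1.37 / 1.99×10^-7 = 6.90×10^6 s = 79.8 days.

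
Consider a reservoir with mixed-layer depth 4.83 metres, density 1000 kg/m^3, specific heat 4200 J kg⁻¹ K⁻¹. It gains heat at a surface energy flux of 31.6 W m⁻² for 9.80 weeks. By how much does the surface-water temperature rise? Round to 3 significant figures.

9.23 K

Areal heat capacity C = ρ c_p D = 1000 × 4200 × 4.83 = 2.03×10^7 J/(m^2 K).
Net heat input Q = F Δt = 31.6 × (9.80 weeks × 6.048×10^5 s/week) = 1.87×10^8 J/m².
ΔT = Q / C = 1.87×10^8 / 2.03×10^7 = 9.23 K.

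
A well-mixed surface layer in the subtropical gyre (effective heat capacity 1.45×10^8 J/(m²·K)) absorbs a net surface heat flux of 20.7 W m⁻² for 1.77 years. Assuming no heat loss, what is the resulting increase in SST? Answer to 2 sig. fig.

8.0 K

Areal heat capacity C = 1.45×10^8 J/(m²·K) (given).
Net heat input Q = F Δt = 20.7 × (1.77 years × 3.156×10^7 s/year) = 1.16×10^9 J/m².
ΔT = Q / C = 1.16×10^9 / 1.45×10^8 = 7.97 K.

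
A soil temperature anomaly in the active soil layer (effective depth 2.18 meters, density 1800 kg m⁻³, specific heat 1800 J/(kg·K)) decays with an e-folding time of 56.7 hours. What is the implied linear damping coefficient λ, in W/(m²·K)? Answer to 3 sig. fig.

34.6

Areal heat capacity C = ρ c_p D = 1800 × 1800 × 2.18 = 7.06×10^6 J/(m^2 K).
τ = 56.7 hours = 2.04×10^5 s.
λ = C / τ = 7.06×10^6 / 2.04×10^5 = 34.6 W/(m²·K).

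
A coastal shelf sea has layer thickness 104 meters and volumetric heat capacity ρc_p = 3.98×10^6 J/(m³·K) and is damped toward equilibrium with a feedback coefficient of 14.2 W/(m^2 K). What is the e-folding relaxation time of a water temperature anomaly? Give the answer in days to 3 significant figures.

337 days

Areal heat capacity C = ρc_p × D = 3.98×10^6 × 104 = 4.14×10^8 J/(m²·K).
Relaxation time τ = C / λ = 4.14×10^8 / 14.2 = 2.91×10^7 s.
In days: 2.91×10^7 s / (86400 s/day) = 337 days.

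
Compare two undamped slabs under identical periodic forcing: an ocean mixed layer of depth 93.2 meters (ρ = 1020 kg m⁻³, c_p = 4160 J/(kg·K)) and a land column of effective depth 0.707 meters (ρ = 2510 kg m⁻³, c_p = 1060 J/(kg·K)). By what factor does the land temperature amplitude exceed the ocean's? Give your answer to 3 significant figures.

C_ocean = 1020 × 4160 × 93.2 = 3.95×10^8 J/(m²·K).
C_land = 2510 × 1060 × 0.707 = 1.88×10^6 J/(m²·K).
Undamped amplitude ∝ 1/C, so A_land/A_ocean = C_ocean/C_land = 210.

210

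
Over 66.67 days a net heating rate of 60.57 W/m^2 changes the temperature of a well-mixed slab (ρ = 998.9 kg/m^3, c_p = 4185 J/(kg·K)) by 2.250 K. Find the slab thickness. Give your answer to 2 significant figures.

37 m

Heat input Q = F Δt = 60.57 × 5.76×10^6 s = 3.49×10^8 J/m².
Required areal heat capacity C = Q / ΔT = 1.55×10^8 J/(m²·K).
Depth D = C / (ρ c_p) = 1.55×10^8 / (998.9 × 4185) = 37.1 m.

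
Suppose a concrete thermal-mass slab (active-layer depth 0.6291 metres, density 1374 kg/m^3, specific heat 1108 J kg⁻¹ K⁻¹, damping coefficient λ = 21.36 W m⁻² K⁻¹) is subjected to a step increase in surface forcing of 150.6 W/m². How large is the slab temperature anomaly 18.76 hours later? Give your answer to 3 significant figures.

5.49 K

Areal heat capacity C = ρ c_p D = 1374 × 1108 × 0.6291 = 9.58×10^5 J m⁻² K⁻¹.
τ = C / λ = 9.58×10^5 / 21.36 = 44800 s.
Equilibrium anomaly ΔT_eq = F / λ = 150.6 / 21.36 = 7.05 K.
t = 18.76 hours = 67500 s, so t/τ = 1.51.
ΔT(t) = ΔT_eq (1 − e^(−t/τ)) = 7.05 × (1 − e^−1.51) = 5.49 K.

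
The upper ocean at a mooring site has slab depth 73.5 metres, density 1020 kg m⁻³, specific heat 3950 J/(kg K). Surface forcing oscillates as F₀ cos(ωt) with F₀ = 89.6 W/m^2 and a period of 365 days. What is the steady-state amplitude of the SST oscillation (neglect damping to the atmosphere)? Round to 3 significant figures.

1.52 K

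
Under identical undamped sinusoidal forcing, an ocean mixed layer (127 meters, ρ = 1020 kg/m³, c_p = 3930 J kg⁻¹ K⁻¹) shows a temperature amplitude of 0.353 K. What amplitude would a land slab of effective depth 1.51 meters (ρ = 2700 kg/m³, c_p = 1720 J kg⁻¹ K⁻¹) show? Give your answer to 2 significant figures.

C_ocean = 5.09×10^8 J/(m²·K); C_land = 7.01×10^6 J/(m²·K).
A ∝ 1/C ⇒ A_land = A_ocean × C_ocean/C_land = 0.353 × 72.6 = 25.6 K.

26 K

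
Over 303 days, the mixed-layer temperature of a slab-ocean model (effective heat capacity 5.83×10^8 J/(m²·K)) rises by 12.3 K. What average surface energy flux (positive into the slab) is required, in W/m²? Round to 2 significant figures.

270

Areal heat capacity C = 5.83×10^8 J/(m²·K) (given).
Required heat per unit area: Q = C ΔT = 5.83×10^8 × 12.3 = 7.17×10^9 J/m².
Flux F = Q / Δt = 7.17×10^9 / 2.62×10^7 s = 274 W/m².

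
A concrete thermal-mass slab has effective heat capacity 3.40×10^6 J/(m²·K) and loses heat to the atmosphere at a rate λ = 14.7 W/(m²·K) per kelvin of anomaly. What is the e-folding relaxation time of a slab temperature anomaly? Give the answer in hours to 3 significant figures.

Areal heat capacity C = 3.40×10^6 J/(m²·K) (given).
Relaxation time τ = C / λ = 3.40×10^6 / 14.7 = 2.31×10^5 s.
In hours: 2.31×10^5 s / (3600 s/hour) = 64.2 hours.

64.2 hours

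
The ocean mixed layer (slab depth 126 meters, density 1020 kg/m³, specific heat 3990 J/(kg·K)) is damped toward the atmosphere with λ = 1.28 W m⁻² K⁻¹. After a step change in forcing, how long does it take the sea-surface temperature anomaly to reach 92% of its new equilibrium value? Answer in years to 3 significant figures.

Areal heat capacity C = ρ c_p D = 1020 × 3990 × 126 = 5.13×10^8 J/(m^2 K).
τ = C / λ = 5.13×10^8 / 1.28 = 4.01×10^8 s.
Fraction reached: 1 − e^(−t/τ) = 0.92 ⇒ t = −τ ln(1 − 0.92) = τ × 2.53.
t = 1.01×10^9 s = 32.1 years.

32.1 years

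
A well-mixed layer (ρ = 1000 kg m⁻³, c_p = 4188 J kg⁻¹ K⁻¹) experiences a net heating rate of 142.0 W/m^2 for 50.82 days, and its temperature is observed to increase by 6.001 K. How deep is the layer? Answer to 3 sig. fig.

24.8 m

Heat input Q = F Δt = 142.0 × 4.39×10^6 s = 6.24×10^8 J/m².
Required areal heat capacity C = Q / ΔT = 1.04×10^8 J/(m²·K).
Depth D = C / (ρ c_p) = 1.04×10^8 / (1000 × 4188) = 24.8 m.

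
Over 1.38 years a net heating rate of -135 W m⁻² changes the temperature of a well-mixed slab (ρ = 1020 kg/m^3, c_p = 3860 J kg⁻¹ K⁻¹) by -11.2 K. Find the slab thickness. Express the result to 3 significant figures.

Heat input Q = F Δt = -135 × 4.35×10^7 s = -5.88×10^9 J/m².
Required areal heat capacity C = Q / ΔT = 5.25×10^8 J/(m²·K).
Depth D = C / (ρ c_p) = 5.25×10^8 / (1020 × 3860) = 133 m.

133 m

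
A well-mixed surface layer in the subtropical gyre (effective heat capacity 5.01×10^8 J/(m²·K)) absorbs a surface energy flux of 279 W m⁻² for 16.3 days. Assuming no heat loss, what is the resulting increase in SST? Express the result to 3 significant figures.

Areal heat capacity C = 5.01×10^8 J/(m²·K) (given).
Net heat input Q = F Δt = 279 × (16.3 days × 86400 s/day) = 3.93×10^8 J/m².
ΔT = Q / C = 3.93×10^8 / 5.01×10^8 = 0.784 K.

0.784 K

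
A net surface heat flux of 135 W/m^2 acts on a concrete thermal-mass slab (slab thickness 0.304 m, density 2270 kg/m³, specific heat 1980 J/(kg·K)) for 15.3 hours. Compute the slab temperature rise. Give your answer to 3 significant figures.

5.44 K

Areal heat capacity C = ρ c_p D = 2270 × 1980 × 0.304 = 1.37×10^6 J/(m^2 K).
Net heat input Q = F Δt = 135 × (15.3 hours × 3600 s/hour) = 7.44×10^6 J/m².
ΔT = Q / C = 7.44×10^6 / 1.37×10^6 = 5.44 K.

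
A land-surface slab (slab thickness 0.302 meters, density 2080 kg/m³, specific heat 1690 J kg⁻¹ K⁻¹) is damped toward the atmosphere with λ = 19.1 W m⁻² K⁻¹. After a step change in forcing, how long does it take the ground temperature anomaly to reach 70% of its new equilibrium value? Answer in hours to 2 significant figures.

19 hours

Areal heat capacity C = ρ c_p D = 2080 × 1690 × 0.302 = 1.06×10^6 J m⁻² K⁻¹.
τ = C / λ = 1.06×10^6 / 19.1 = 55600 s.
Fraction reached: 1 − e^(−t/τ) = 0.70 ⇒ t = −τ ln(1 − 0.70) = τ × 1.20.
t = 66900 s = 18.6 hours.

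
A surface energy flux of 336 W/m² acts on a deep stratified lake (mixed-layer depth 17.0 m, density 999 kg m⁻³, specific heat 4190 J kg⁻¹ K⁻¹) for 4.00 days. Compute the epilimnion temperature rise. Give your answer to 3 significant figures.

Areal heat capacity C = ρ c_p D = 999 × 4190 × 17.0 = 7.12×10^7 J m⁻² K⁻¹.
Net heat input Q = F Δt = 336 × (4.00 days × 86400 s/day) = 1.16×10^8 J/m².
ΔT = Q / C = 1.16×10^8 / 7.12×10^7 = 1.63 K.

1.63 K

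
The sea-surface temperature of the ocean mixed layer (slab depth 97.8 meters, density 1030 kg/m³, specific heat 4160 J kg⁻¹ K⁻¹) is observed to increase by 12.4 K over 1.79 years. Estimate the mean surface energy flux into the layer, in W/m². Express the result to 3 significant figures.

92.0

Areal heat capacity C = ρ c_p D = 1030 × 4160 × 97.8 = 4.19×10^8 J m⁻² K⁻¹.
Required heat per unit area: Q = C ΔT = 4.19×10^8 × 12.4 = 5.20×10^9 J/m².
Flux F = Q / Δt = 5.20×10^9 / 5.65×10^7 s = 92.0 W/m².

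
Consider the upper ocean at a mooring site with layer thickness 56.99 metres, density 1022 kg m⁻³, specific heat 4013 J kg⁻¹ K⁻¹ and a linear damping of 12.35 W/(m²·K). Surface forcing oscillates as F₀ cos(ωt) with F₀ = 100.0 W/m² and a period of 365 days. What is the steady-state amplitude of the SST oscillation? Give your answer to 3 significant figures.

2.08 K

Areal heat capacity C = ρ c_p D = 1022 × 4013 × 56.99 = 2.34×10^8 J m⁻² K⁻¹.
Angular frequency ω = 2π / T = 2π / 3.15×10^7 s = 1.99×10^-7 s⁻¹.
√((Cω)² + λ²) = √((46.6)² + 12.35²) = 48.2 W/(m²·K).
Amplitude A = F₀ / √((Cω)²+λ²) = 100.0 / 48.2 = 2.08 K.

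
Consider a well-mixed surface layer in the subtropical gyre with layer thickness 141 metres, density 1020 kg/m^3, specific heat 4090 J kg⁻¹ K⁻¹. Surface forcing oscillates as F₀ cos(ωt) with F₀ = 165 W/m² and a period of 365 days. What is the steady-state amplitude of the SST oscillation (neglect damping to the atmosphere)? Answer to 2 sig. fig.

1.4 K

Areal heat capacity C = ρ c_p D = 1020 × 4090 × 141 = 5.88×10^8 J/(m^2 K).
Angular frequency ω = 2π / T = 2π / 3.15×10^7 s = 1.99×10^-7 s⁻¹.
Cω = 5.88×10^8 × 1.99×10^-7 = 117 W/(m²·K).
Amplitude A = F₀ / (Cω) = 165 / 117 = 1.41 K.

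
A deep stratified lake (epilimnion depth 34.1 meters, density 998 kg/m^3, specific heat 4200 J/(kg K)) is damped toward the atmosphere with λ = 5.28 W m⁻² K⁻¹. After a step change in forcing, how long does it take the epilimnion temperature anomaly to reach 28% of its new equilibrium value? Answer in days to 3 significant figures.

Areal heat capacity C = ρ c_p D = 998 × 4200 × 34.1 = 1.43×10^8 J m⁻² K⁻¹.
τ = C / λ = 1.43×10^8 / 5.28 = 2.71×10^7 s.
Fraction reached: 1 − e^(−t/τ) = 0.28 ⇒ t = −τ ln(1 − 0.28) = τ × 0.329.
t = 8.89×10^6 s = 103 days.

103 days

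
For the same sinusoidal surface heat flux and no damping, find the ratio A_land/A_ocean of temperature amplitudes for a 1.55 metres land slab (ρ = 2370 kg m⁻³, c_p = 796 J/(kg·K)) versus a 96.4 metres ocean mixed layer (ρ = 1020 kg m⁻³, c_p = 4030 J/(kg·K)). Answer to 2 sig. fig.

C_ocean = 1020 × 4030 × 96.4 = 3.96×10^8 J/(m²·K).
C_land = 2370 × 796 × 1.55 = 2.92×10^6 J/(m²·K).
Undamped amplitude ∝ 1/C, so A_land/A_ocean = C_ocean/C_land = 136.

140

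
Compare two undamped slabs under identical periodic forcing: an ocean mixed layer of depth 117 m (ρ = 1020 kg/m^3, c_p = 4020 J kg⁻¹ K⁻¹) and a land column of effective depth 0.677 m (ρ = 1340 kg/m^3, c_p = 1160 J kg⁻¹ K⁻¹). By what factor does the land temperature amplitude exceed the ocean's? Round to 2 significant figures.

C_ocean = 1020 × 4020 × 117 = 4.80×10^8 J/(m²·K).
C_land = 1340 × 1160 × 0.677 = 1.05×10^6 J/(m²·K).
Undamped amplitude ∝ 1/C, so A_land/A_ocean = C_ocean/C_land = 456.

460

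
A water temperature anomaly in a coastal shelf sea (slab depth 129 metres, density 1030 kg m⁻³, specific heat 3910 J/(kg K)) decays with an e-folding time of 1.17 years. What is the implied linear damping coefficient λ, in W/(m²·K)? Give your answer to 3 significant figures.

14.1

Areal heat capacity C = ρ c_p D = 1030 × 3910 × 129 = 5.20×10^8 J/(m^2 K).
τ = 1.17 years = 3.69×10^7 s.
λ = C / τ = 5.20×10^8 / 3.69×10^7 = 14.1 W/(m²·K).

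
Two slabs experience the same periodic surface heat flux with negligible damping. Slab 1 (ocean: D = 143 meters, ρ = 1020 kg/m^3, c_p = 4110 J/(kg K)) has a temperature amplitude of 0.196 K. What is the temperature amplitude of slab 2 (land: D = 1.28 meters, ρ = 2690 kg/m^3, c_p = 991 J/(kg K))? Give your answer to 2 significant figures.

C_ocean = 5.99×10^8 J/(m²·K); C_land = 3.41×10^6 J/(m²·K).
A ∝ 1/C ⇒ A_land = A_ocean × C_ocean/C_land = 0.196 × 176 = 34.4 K.

34 K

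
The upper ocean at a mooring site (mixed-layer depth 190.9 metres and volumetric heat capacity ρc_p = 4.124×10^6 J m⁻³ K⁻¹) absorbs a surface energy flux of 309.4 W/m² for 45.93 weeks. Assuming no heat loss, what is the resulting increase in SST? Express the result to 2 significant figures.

Areal heat capacity C = ρc_p × D = 4.124×10^6 × 190.9 = 7.87×10^8 J/(m²·K).
Net heat input Q = F Δt = 309.4 × (45.93 weeks × 6.048×10^5 s/week) = 8.59×10^9 J/m².
ΔT = Q / C = 8.59×10^9 / 7.87×10^8 = 10.9 K.

11 K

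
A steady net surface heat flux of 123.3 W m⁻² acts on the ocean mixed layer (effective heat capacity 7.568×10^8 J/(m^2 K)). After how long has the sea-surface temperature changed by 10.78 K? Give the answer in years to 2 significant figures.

Areal heat capacity C = 7.568×10^8 J/(m^2 K) (given).
Time required: Δt = C ΔT / F = 7.57×10^8 × 10.78 / 123.3 = 6.62×10^7 s.
In years: 6.62×10^7 s / (3.156×10^7 s/year) = 2.10 years.

2.1 years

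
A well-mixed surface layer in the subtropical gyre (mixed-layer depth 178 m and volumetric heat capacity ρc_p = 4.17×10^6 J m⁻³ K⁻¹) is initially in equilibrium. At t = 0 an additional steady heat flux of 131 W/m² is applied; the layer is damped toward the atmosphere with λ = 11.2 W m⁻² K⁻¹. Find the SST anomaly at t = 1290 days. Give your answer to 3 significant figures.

Areal heat capacity C = ρc_p × D = 4.17×10^6 × 178 = 7.42×10^8 J m⁻² K⁻¹.
τ = C / λ = 7.42×10^8 / 11.2 = 6.63×10^7 s.
Equilibrium anomaly ΔT_eq = F / λ = 131 / 11.2 = 11.7 K.
t = 1290 days = 1.11×10^8 s, so t/τ = 1.68.
ΔT(t) = ΔT_eq (1 − e^(−t/τ)) = 11.7 × (1 − e^−1.68) = 9.52 K.

9.52 K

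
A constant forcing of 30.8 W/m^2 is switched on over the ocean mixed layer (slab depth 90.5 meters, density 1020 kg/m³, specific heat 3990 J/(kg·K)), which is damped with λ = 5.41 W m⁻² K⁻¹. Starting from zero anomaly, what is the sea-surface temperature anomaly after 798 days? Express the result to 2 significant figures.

3.6 K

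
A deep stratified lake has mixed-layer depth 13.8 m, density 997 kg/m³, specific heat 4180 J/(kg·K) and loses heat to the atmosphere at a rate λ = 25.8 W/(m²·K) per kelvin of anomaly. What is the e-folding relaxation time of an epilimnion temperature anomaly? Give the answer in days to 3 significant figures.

25.8 days

Areal heat capacity C = ρ c_p D = 997 × 4180 × 13.8 = 5.75×10^7 J m⁻² K⁻¹.
Relaxation time τ = C / λ = 5.75×10^7 / 25.8 = 2.23×10^6 s.
In days: 2.23×10^6 s / (86400 s/day) = 25.8 days.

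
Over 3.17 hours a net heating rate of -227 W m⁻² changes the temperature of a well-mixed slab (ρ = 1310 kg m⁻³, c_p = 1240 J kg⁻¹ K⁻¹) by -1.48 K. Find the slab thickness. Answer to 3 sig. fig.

Heat input Q = F Δt = -227 × 11400 s = -2.59×10^6 J/m².
Required areal heat capacity C = Q / ΔT = 1.75×10^6 J/(m²·K).
Depth D = C / (ρ c_p) = 1.75×10^6 / (1310 × 1240) = 1.08 m.

1.08 m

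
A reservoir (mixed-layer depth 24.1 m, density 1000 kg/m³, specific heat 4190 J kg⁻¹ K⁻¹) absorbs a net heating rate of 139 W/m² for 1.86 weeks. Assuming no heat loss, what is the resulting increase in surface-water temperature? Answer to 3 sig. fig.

1.55 K

Areal heat capacity C = ρ c_p D = 1000 × 4190 × 24.1 = 1.01×10^8 J m⁻² K⁻¹.
Net heat input Q = F Δt = 139 × (1.86 weeks × 6.048×10^5 s/week) = 1.56×10^8 J/m².
ΔT = Q / C = 1.56×10^8 / 1.01×10^8 = 1.55 K.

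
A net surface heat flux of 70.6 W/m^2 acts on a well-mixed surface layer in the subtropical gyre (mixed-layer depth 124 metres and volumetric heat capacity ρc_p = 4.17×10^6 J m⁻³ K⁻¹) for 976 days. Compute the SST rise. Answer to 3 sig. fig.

Areal heat capacity C = ρc_p × D = 4.17×10^6 × 124 = 5.17×10^8 J m⁻² K⁻¹.
Net heat input Q = F Δt = 70.6 × (976 days × 86400 s/day) = 5.95×10^9 J/m².
ΔT = Q / C = 5.95×10^9 / 5.17×10^8 = 11.5 K.

11.5 K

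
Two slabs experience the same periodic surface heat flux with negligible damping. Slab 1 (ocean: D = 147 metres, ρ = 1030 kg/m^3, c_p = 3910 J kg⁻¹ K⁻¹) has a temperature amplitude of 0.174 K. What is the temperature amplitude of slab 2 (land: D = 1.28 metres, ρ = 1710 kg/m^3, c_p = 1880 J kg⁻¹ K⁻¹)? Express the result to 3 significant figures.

25.0 K

C_ocean = 5.92×10^8 J/(m²·K); C_land = 4.11×10^6 J/(m²·K).
A ∝ 1/C ⇒ A_land = A_ocean × C_ocean/C_land = 0.174 × 144 = 25.0 K.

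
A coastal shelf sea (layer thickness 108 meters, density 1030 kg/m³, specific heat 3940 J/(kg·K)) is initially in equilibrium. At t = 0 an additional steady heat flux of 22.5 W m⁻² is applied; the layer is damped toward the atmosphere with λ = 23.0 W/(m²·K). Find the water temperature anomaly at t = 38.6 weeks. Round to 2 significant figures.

Areal heat capacity C = ρ c_p D = 1030 × 3940 × 108 = 4.38×10^8 J/(m²·K).
τ = C / λ = 4.38×10^8 / 23.0 = 1.91×10^7 s.
Equilibrium anomaly ΔT_eq = F / λ = 22.5 / 23.0 = 0.978 K.
t = 38.6 weeks = 2.33×10^7 s, so t/τ = 1.23.
ΔT(t) = ΔT_eq (1 − e^(−t/τ)) = 0.978 × (1 − e^−1.23) = 0.691 K.

0.69 K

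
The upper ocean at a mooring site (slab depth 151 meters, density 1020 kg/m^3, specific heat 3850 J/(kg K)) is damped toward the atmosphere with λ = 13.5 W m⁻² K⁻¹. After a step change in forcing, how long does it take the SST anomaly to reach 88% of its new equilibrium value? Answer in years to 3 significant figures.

Areal heat capacity C = ρ c_p D = 1020 × 3850 × 151 = 5.93×10^8 J m⁻² K⁻¹.
τ = C / λ = 5.93×10^8 / 13.5 = 4.39×10^7 s.
Fraction reached: 1 − e^(−t/τ) = 0.88 ⇒ t = −τ ln(1 − 0.88) = τ × 2.12.
t = 9.31×10^7 s = 2.95 years.

2.95 years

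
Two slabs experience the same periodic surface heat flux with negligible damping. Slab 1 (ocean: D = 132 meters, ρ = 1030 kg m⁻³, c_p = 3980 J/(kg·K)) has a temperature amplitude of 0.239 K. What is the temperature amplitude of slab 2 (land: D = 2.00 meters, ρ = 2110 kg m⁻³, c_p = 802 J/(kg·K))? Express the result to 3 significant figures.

C_ocean = 5.41×10^8 J/(m²·K); C_land = 3.38×10^6 J/(m²·K).
A ∝ 1/C ⇒ A_land = A_ocean × C_ocean/C_land = 0.239 × 160 = 38.2 K.

38.2 K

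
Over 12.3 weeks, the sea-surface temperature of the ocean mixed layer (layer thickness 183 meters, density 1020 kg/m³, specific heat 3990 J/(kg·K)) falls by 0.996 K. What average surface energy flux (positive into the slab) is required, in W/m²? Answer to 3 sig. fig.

-99.7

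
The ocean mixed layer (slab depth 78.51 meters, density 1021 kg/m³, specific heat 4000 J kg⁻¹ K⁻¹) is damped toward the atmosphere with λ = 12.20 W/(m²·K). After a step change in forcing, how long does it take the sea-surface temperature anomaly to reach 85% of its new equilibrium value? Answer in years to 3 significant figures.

Areal heat capacity C = ρ c_p D = 1021 × 4000 × 78.51 = 3.21×10^8 J/(m²·K).
τ = C / λ = 3.21×10^8 / 12.20 = 2.63×10^7 s.
Fraction reached: 1 − e^(−t/τ) = 0.85 ⇒ t = −τ ln(1 − 0.85) = τ × 1.90.
t = 4.99×10^7 s = 1.58 years.

1.58 years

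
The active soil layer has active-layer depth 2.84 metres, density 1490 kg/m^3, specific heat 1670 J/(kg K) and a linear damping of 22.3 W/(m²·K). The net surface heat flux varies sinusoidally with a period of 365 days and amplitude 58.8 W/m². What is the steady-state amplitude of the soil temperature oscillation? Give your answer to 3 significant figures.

2.63 K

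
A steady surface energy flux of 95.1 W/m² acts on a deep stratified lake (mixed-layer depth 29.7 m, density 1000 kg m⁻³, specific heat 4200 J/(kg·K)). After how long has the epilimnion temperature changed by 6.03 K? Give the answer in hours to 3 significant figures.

Areal heat capacity C = ρ c_p D = 1000 × 4200 × 29.7 = 1.25×10^8 J/(m²·K).
Time required: Δt = C ΔT / F = 1.25×10^8 × 6.03 / 95.1 = 7.91×10^6 s.
In hours: 7.91×10^6 s / (3600 s/hour) = 2200 hours.

2200 hours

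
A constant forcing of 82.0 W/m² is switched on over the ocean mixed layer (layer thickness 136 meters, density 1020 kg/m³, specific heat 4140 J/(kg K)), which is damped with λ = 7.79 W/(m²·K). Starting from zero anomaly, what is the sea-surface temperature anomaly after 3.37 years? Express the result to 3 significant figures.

Areal heat capacity C = ρ c_p D = 1020 × 4140 × 136 = 5.74×10^8 J/(m²·K).
τ = C / λ = 5.74×10^8 / 7.79 = 7.37×10^7 s.
Equilibrium anomaly ΔT_eq = F / λ = 82.0 / 7.79 = 10.5 K.
t = 3.37 years = 1.06×10^8 s, so t/τ = 1.44.
ΔT(t) = ΔT_eq (1 − e^(−t/τ)) = 10.5 × (1 − e^−1.44) = 8.04 K.

8.04 K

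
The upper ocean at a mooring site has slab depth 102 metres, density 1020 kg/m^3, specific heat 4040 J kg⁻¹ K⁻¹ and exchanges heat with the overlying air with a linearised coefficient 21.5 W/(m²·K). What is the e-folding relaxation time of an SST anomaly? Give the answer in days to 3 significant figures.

226 days

Areal heat capacity C = ρ c_p D = 1020 × 4040 × 102 = 4.20×10^8 J/(m²·K).
Relaxation time τ = C / λ = 4.20×10^8 / 21.5 = 1.95×10^7 s.
In days: 1.95×10^7 s / (86400 s/day) = 226 days.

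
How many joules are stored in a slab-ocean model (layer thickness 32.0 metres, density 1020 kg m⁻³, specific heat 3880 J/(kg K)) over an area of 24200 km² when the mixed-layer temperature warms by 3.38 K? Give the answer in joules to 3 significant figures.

Areal heat capacity C = ρ c_p D = 1020 × 3880 × 32.0 = 1.27×10^8 J m⁻² K⁻¹.
Heat per unit area: q = C ΔT = 1.27×10^8 × 3.38 = 4.28×10^8 J/m².
Total heat: Q = q × A = 4.28×10^8 × (24200 × 10⁶ m²) = 1.04×10^19 J.

1.04×10^19 J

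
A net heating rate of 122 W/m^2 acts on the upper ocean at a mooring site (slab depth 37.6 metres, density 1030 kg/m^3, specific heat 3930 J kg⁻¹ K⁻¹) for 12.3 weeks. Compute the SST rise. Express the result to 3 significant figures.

Areal heat capacity C = ρ c_p D = 1030 × 3930 × 37.6 = 1.52×10^8 J/(m^2 K).
Net heat input Q = F Δt = 122 × (12.3 weeks × 6.048×10^5 s/week) = 9.08×10^8 J/m².
ΔT = Q / C = 9.08×10^8 / 1.52×10^8 = 5.96 K.

5.96 K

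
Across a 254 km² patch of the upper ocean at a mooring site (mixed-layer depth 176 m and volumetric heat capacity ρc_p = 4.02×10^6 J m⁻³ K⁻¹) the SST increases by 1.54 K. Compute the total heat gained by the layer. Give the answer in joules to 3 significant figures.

2.77×10^17 J

Areal heat capacity C = ρc_p × D = 4.02×10^6 × 176 = 7.08×10^8 J m⁻² K⁻¹.
Heat per unit area: q = C ΔT = 7.08×10^8 × 1.54 = 1.09×10^9 J/m².
Total heat: Q = q × A = 1.09×10^9 × (254 × 10⁶ m²) = 2.77×10^17 J.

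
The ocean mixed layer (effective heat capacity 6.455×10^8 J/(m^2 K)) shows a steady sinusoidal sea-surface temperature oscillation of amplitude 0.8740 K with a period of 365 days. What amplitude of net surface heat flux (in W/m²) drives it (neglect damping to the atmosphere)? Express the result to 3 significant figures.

112

Areal heat capacity C = 6.455×10^8 J/(m^2 K) (given).
ω = 2π / 3.15×10^7 s = 1.99×10^-7 s⁻¹.
Cω = 6.46×10^8 × 1.99×10^-7 = 129 W/(m²·K).
F₀ = A × Cω = 0.8740 × 129 = 112 W/m².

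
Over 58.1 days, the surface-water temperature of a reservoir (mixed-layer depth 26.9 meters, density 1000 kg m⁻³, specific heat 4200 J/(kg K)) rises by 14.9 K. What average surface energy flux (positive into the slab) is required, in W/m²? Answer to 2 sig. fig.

340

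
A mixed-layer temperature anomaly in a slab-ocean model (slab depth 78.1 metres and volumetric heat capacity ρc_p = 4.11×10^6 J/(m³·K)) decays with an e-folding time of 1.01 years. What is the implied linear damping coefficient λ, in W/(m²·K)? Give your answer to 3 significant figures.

10.1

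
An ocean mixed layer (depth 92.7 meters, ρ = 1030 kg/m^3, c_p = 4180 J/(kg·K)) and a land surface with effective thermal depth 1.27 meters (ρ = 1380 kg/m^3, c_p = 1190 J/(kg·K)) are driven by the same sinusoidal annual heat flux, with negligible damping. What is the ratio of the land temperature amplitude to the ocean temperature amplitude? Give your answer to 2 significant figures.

190

C_ocean = 1030 × 4180 × 92.7 = 3.99×10^8 J/(m²·K).
C_land = 1380 × 1190 × 1.27 = 2.09×10^6 J/(m²·K).
Undamped amplitude ∝ 1/C, so A_land/A_ocean = C_ocean/C_land = 191.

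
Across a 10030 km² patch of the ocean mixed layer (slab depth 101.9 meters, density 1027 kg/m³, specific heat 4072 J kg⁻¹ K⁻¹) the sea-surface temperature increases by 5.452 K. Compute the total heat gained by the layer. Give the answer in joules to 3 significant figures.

Areal heat capacity C = ρ c_p D = 1027 × 4072 × 101.9 = 4.26×10^8 J m⁻² K⁻¹.
Heat per unit area: q = C ΔT = 4.26×10^8 × 5.452 = 2.32×10^9 J/m².
Total heat: Q = q × A = 2.32×10^9 × (10030 × 10⁶ m²) = 2.33×10^19 J.

2.33×10^19 J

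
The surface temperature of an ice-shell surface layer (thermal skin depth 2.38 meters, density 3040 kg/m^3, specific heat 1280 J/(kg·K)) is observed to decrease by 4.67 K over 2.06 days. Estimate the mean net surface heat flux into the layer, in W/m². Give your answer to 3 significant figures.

-243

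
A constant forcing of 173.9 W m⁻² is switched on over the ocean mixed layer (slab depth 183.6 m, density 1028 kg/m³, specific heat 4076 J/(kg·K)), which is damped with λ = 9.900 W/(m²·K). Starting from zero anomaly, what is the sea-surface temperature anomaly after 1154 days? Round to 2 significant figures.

13 K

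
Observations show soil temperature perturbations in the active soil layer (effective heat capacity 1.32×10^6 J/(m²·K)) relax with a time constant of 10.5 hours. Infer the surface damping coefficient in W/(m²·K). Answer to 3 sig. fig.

34.9

Areal heat capacity C = 1.32×10^6 J/(m²·K) (given).
τ = 10.5 hours = 37800 s.
λ = C / τ = 1.32×10^6 / 37800 = 34.9 W/(m²·K).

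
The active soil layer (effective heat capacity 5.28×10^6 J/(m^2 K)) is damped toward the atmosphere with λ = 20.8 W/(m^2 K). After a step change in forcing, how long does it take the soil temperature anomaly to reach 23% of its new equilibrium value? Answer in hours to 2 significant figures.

Areal heat capacity C = 5.28×10^6 J/(m^2 K) (given).
τ = C / λ = 5.28×10^6 / 20.8 = 2.54×10^5 s.
Fraction reached: 1 − e^(−t/τ) = 0.23 ⇒ t = −τ ln(1 − 0.23) = τ × 0.261.
t = 66300 s = 18.4 hours.

18 hours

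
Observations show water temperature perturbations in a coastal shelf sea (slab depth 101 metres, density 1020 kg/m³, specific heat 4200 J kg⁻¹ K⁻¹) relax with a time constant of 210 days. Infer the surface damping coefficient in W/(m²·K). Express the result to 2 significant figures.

24

Areal heat capacity C = ρ c_p D = 1020 × 4200 × 101 = 4.33×10^8 J m⁻² K⁻¹.
τ = 210 days = 1.81×10^7 s.
λ = C / τ = 4.33×10^8 / 1.81×10^7 = 23.8 W/(m²·K).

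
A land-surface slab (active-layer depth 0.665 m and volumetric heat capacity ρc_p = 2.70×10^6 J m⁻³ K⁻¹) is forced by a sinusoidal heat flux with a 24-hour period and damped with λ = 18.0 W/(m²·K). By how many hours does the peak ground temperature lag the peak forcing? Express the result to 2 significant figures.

5.5 hours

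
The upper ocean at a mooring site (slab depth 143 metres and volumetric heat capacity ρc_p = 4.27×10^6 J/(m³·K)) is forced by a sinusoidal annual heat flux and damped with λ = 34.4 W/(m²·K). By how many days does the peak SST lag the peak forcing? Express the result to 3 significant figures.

75.2 days

Areal heat capacity C = ρc_p × D = 4.27×10^6 × 143 = 6.11×10^8 J m⁻² K⁻¹.
ω = 2π / 3.15×10^7 s = 1.99×10^-7 s⁻¹.
Phase lag φ = arctan(Cω/λ) = arctan(122/34.4) = 1.30 rad.
Time lag = φ / ω = 1.30 / 1.99×10^-7 = 6.50×10^6 s = 75.2 days.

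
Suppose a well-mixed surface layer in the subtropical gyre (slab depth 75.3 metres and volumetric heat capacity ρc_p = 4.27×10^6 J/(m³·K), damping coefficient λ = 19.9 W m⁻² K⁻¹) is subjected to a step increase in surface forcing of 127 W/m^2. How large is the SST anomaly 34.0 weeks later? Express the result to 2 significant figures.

Areal heat capacity C = ρc_p × D = 4.27×10^6 × 75.3 = 3.22×10^8 J/(m²·K).
τ = C / λ = 3.22×10^8 / 19.9 = 1.62×10^7 s.
Equilibrium anomaly ΔT_eq = F / λ = 127 / 19.9 = 6.38 K.
t = 34.0 weeks = 2.06×10^7 s, so t/τ = 1.27.
ΔT(t) = ΔT_eq (1 − e^(−t/τ)) = 6.38 × (1 − e^−1.27) = 4.59 K.

4.6 K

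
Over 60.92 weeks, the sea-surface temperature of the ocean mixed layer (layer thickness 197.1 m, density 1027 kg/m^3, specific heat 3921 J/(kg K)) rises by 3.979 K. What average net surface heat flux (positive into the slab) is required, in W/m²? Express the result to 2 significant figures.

Areal heat capacity C = ρ c_p D = 1027 × 3921 × 197.1 = 7.94×10^8 J/(m^2 K).
Required heat per unit area: Q = C ΔT = 7.94×10^8 × 3.979 = 3.16×10^9 J/m².
Flux F = Q / Δt = 3.16×10^9 / 3.68×10^7 s = 85.7 W/m².

86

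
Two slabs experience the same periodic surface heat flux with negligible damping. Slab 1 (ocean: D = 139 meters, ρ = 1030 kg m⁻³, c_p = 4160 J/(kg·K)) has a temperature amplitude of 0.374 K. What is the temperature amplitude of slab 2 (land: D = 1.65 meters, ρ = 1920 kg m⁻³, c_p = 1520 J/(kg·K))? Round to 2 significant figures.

C_ocean = 5.96×10^8 J/(m²·K); C_land = 4.82×10^6 J/(m²·K).
A ∝ 1/C ⇒ A_land = A_ocean × C_ocean/C_land = 0.374 × 124 = 46.3 K.

46 K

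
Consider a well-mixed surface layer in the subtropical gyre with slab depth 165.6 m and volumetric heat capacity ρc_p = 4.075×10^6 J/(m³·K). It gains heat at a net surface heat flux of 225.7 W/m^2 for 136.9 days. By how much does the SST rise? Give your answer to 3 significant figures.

3.96 K

Areal heat capacity C = ρc_p × D = 4.075×10^6 × 165.6 = 6.75×10^8 J m⁻² K⁻¹.
Net heat input Q = F Δt = 225.7 × (136.9 days × 86400 s/day) = 2.67×10^9 J/m².
ΔT = Q / C = 2.67×10^9 / 6.75×10^8 = 3.96 K.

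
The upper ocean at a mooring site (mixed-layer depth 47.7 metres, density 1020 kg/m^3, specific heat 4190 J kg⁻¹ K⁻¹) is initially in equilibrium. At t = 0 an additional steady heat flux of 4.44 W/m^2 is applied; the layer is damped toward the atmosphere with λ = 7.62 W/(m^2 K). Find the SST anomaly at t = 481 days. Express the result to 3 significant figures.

0.459 K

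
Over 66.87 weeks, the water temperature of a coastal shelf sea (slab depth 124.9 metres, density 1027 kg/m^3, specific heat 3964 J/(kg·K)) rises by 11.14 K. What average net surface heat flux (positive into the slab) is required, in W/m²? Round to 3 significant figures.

140

Areal heat capacity C = ρ c_p D = 1027 × 3964 × 124.9 = 5.08×10^8 J/(m²·K).
Required heat per unit area: Q = C ΔT = 5.08×10^8 × 11.14 = 5.66×10^9 J/m².
Flux F = Q / Δt = 5.66×10^9 / 4.04×10^7 s = 140 W/m².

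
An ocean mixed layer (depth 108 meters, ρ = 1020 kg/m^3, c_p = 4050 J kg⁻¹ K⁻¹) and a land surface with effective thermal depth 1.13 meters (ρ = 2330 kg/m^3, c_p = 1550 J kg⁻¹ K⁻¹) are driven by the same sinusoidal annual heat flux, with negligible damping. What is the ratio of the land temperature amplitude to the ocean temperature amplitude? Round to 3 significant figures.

109

C_ocean = 1020 × 4050 × 108 = 4.46×10^8 J/(m²·K).
C_land = 2330 × 1550 × 1.13 = 4.08×10^6 J/(m²·K).
Undamped amplitude ∝ 1/C, so A_land/A_ocean = C_ocean/C_land = 109.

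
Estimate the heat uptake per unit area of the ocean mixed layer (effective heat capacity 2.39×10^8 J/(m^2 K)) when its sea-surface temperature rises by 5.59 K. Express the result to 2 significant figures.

1.3×10^9

Areal heat capacity C = 2.39×10^8 J/(m^2 K) (given).
ΔQ = C ΔT = 2.39×10^8 × 5.59 = 1.34×10^9 J/m².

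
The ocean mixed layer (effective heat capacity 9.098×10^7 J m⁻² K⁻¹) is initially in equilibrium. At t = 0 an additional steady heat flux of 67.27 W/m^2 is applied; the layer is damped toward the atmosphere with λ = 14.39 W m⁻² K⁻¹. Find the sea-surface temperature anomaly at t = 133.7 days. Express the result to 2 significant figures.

Areal heat capacity C = 9.098×10^7 J m⁻² K⁻¹ (given).
τ = C / λ = 9.10×10^7 / 14.39 = 6.32×10^6 s.
Equilibrium anomaly ΔT_eq = F / λ = 67.27 / 14.39 = 4.67 K.
t = 133.7 days = 1.16×10^7 s, so t/τ = 1.83.
ΔT(t) = ΔT_eq (1 − e^(−t/τ)) = 4.67 × (1 − e^−1.83) = 3.92 K.

3.9 K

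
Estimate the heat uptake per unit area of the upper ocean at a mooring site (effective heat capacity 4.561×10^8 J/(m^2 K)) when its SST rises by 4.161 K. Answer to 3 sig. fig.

Areal heat capacity C = 4.561×10^8 J/(m^2 K) (given).
ΔQ = C ΔT = 4.56×10^8 × 4.161 = 1.90×10^9 J/m².

1.90×10^9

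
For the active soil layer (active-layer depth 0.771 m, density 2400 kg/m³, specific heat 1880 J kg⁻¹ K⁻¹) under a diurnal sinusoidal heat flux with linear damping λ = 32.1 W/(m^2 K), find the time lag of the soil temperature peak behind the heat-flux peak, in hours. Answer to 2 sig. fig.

5.5 hours

Areal heat capacity C = ρ c_p D = 2400 × 1880 × 0.771 = 3.48×10^6 J m⁻² K⁻¹.
ω = 2π / 86400 s = 7.27×10^-5 s⁻¹.
Phase lag φ = arctan(Cω/λ) = arctan(253/32.1) = 1.44 rad.
Time lag = φ / ω = 1.44 / 7.27×10^-5 = 19900 s = 5.52 hours.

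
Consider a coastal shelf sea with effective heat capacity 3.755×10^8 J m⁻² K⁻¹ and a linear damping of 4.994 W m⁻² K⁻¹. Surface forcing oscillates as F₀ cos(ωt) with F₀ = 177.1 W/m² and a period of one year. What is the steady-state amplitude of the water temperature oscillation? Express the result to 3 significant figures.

2.36 K

Areal heat capacity C = 3.755×10^8 J m⁻² K⁻¹ (given).
Angular frequency ω = 2π / T = 2π / 3.15×10^7 s = 1.99×10^-7 s⁻¹.
√((Cω)² + λ²) = √((74.8)² + 4.994²) = 75.0 W/(m²·K).
Amplitude A = F₀ / √((Cω)²+λ²) = 177.1 / 75.0 = 2.36 K.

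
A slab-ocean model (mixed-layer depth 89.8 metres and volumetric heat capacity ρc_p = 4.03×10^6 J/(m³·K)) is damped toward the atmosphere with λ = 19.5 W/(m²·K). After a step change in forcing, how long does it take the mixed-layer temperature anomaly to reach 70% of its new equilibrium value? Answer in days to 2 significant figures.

260 days

Areal heat capacity C = ρc_p × D = 4.03×10^6 × 89.8 = 3.62×10^8 J/(m^2 K).
τ = C / λ = 3.62×10^8 / 19.5 = 1.86×10^7 s.
Fraction reached: 1 − e^(−t/τ) = 0.70 ⇒ t = −τ ln(1 − 0.70) = τ × 1.20.
t = 2.23×10^7 s = 259 days.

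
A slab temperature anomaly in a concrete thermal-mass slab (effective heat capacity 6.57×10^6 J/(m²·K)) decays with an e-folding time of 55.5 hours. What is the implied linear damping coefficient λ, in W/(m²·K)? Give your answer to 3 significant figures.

Areal heat capacity C = 6.57×10^6 J/(m²·K) (given).
τ = 55.5 hours = 2.00×10^5 s.
λ = C / τ = 6.57×10^6 / 2.00×10^5 = 32.9 W/(m²·K).

32.9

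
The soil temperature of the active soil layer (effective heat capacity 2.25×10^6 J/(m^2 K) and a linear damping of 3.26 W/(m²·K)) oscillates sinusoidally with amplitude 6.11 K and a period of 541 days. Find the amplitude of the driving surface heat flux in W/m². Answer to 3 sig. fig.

Areal heat capacity C = 2.25×10^6 J/(m^2 K) (given).
ω = 2π / 4.67×10^7 s = 1.34×10^-7 s⁻¹.
√((Cω)² + λ²) = √((0.302)² + 3.26²) = 3.27 W/(m²·K).
F₀ = A × √((Cω)²+λ²) = 6.11 × 3.27 = 20.0 W/m².

20.0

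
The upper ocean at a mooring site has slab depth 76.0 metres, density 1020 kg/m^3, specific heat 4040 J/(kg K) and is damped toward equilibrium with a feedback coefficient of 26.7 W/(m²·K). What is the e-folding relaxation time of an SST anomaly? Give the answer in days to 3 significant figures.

Areal heat capacity C = ρ c_p D = 1020 × 4040 × 76.0 = 3.13×10^8 J m⁻² K⁻¹.
Relaxation time τ = C / λ = 3.13×10^8 / 26.7 = 1.17×10^7 s.
In days: 1.17×10^7 s / (86400 s/day) = 136 days.

136 days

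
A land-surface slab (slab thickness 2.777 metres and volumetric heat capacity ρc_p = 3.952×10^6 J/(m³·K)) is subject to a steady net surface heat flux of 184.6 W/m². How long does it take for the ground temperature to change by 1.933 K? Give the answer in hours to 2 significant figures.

32 hours

Areal heat capacity C = ρc_p × D = 3.952×10^6 × 2.777 = 1.10×10^7 J/(m²·K).
Time required: Δt = C ΔT / F = 1.10×10^7 × 1.933 / 184.6 = 1.15×10^5 s.
In hours: 1.15×10^5 s / (3600 s/hour) = 31.9 hours.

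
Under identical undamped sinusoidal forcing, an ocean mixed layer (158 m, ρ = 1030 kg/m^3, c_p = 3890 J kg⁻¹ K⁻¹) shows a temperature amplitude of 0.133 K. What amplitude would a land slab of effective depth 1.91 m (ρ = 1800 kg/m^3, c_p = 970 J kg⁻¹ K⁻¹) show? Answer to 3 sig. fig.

C_ocean = 6.33×10^8 J/(m²·K); C_land = 3.33×10^6 J/(m²·K).
A ∝ 1/C ⇒ A_land = A_ocean × C_ocean/C_land = 0.133 × 190 = 25.2 K.

25.2 K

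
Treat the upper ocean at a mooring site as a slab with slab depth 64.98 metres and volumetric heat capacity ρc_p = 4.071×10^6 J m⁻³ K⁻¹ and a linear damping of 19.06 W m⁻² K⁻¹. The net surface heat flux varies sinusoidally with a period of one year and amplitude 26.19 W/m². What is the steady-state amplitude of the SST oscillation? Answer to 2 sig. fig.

Areal heat capacity C = ρc_p × D = 4.071×10^6 × 64.98 = 2.65×10^8 J m⁻² K⁻¹.
Angular frequency ω = 2π / T = 2π / 3.15×10^7 s = 1.99×10^-7 s⁻¹.
√((Cω)² + λ²) = √((52.7)² + 19.06²) = 56.0 W/(m²·K).
Amplitude A = F₀ / √((Cω)²+λ²) = 26.19 / 56.0 = 0.467 K.

0.47 K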